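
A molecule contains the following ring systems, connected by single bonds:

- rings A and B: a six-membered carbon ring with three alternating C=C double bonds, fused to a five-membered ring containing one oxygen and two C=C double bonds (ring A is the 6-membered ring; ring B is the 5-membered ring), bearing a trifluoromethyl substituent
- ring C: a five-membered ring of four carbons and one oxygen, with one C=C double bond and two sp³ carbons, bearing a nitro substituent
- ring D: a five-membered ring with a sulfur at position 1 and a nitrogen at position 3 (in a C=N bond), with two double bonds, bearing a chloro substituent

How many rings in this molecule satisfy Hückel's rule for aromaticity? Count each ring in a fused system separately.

3

Rings A and B form a fused bicyclic system (with one oxygen) with 9 sp² atoms and 10 π electrons from ring double bonds plus a heteroatom lone pair. 10 = 4(2)+2, so the system is aromatic and both rings count as aromatic (benzofuran).
Ring C has two sp³ carbons, so it is not fully conjugated — not aromatic (2,3-dihydrofuran).
Ring D has a continuous p-orbital overlap around the ring; 2 ring double bonds (4 π electrons) plus a heteroatom lone pair (2) give 6 π electrons. Since 6 = 4n+2 (n=1), ring D is aromatic (thiazole).
Aromatic: A, B, D. Total: 3.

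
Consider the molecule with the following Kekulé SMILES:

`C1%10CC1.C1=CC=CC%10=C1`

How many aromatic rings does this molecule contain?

The SMILES encodes a three-membered saturated carbon ring; a six-membered carbon ring with three alternating C=C double bonds.
The 3-membered ring has only sp³ atoms, so it is not fully conjugated — not aromatic (cyclopropane).
The 6-membered ring has a continuous p-orbital overlap around the ring; 3 ring double bonds give 6 π electrons. 6 = 4(1)+2, so it is aromatic (benzene).
1 of the 2 rings is aromatic. Total: 1.

1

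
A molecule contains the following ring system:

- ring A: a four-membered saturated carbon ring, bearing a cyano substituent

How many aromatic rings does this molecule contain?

Ring A has only sp³ atoms, so it is not fully conjugated — not aromatic (cyclobutane).

0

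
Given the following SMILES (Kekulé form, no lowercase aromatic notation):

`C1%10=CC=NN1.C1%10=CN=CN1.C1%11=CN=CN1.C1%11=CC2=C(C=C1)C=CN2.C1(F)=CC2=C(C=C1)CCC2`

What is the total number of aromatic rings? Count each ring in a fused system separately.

6

The SMILES encodes a five-membered ring with two adjacent nitrogens (one bearing H, one in a double bond) and two double bonds; a five-membered ring with nitrogens at positions 1 and 3 (one bearing H, one in a C=N bond) and two double bonds; a five-membered ring with nitrogens at positions 1 and 3 (one bearing H, one in a C=N bond) and two double bonds; a six-membered carbon ring with three alternating C=C double bonds, fused to a five-membered ring containing one N–H nitrogen and two C=C double bonds; a six-membered carbon ring with three alternating C=C double bonds, fused to a saturated five-membered carbon ring.
The 5-membered ring with two adjacent nitrogens (one N–H, one =N–) is planar and fully conjugated; 2 ring double bonds (4 π electrons) plus a heteroatom lone pair (2) give 6 π electrons. 6 = 4(1)+2, so it is aromatic (pyrazole).
The 5-membered ring with two nitrogens (one N–H, one =N–) has a continuous p-orbital overlap around the ring; 2 ring double bonds (4 π electrons) plus a heteroatom lone pair (2) give 6 π electrons. Since 6 = 4n+2 (n=1), it is aromatic (imidazole).
The second 5-membered ring with two nitrogens (one N–H, one =N–) has a continuous p-orbital overlap around the ring; 2 ring double bonds (4 π electrons) plus a heteroatom lone pair (2) give 6 π electrons. 6 = 4(1)+2, so it is aromatic (imidazole).
The fused 6/5-membered bicyclic (with one N–H) is a single π system with 9 sp² atoms and 10 π electrons from ring double bonds plus a heteroatom lone pair. 10 = 4(2)+2, so the system is aromatic and both rings count as aromatic (indole).
The 6-membered ring has a continuous p-orbital overlap around the ring; 3 ring double bonds give 6 π electrons. That satisfies 4n+2 with n=1, so it is aromatic (benzene ring).
The 5-membered ring has three sp³ carbons, so it is not fully conjugated — not aromatic (cyclopentane ring).
6 of the 7 rings are aromatic. Total: 6.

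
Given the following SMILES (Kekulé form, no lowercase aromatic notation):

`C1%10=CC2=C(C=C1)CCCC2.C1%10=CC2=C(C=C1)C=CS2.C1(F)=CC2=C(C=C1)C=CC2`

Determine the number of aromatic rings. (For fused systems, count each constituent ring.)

4

The SMILES encodes a six-membered carbon ring with three alternating C=C double bonds, fused to a saturated six-membered carbon ring; a six-membered carbon ring with three alternating C=C double bonds, fused to a five-membered ring containing one sulfur and two C=C double bonds; a six-membered carbon ring with three alternating C=C double bonds, fused to a five-membered carbon ring containing one C=C double bond and one sp³ carbon.
The 6-membered ring is fully conjugated (every ring atom contributes a p orbital); 3 ring double bonds give 6 π electrons. Since 6 = 4n+2 (n=1), it is aromatic (benzene ring).
The second 6-membered ring has four sp³ carbons, so it is not fully conjugated — not aromatic (cyclohexane ring).
The fused 6/5-membered bicyclic (with one sulfur) is a single π system with 9 sp² atoms and 10 π electrons from ring double bonds plus a heteroatom lone pair. 10 = 4(2)+2, so the system is aromatic and both rings count as aromatic (benzothiophene).
The third 6-membered ring is planar and fully conjugated; 3 ring double bonds give 6 π electrons. That satisfies 4n+2 with n=1, so it is aromatic (benzene ring).
The 5-membered ring has one sp³ carbon, so it is not fully conjugated — not aromatic (cyclopentene ring).
4 of the 6 rings are aromatic. Total: 4.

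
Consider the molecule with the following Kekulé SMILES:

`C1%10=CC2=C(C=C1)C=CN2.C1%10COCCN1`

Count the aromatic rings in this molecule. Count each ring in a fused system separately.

The SMILES encodes a six-membered carbon ring with three alternating C=C double bonds, fused to a five-membered ring containing one N–H nitrogen and two C=C double bonds; a six-membered saturated ring with an oxygen and an N–H nitrogen at positions 1 and 4.
The fused 6/5-membered bicyclic (with one N–H) is a single π system with 9 sp² atoms and 10 π electrons from ring double bonds plus a heteroatom lone pair. 10 = 4(2)+2, so the system is aromatic and both rings count as aromatic (indole).
The 6-membered ring with one oxygen and one N–H (1,4) has only sp³ atoms, so it is not fully conjugated — not aromatic (morpholine).
2 of the 3 rings are aromatic. Total: 2.

2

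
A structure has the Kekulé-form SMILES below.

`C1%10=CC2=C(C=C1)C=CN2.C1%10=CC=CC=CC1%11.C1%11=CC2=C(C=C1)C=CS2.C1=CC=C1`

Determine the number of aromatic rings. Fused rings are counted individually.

The SMILES encodes a six-membered carbon ring with three alternating C=C double bonds, fused to a five-membered ring containing one N–H nitrogen and two C=C double bonds; a seven-membered carbon ring with three C=C double bonds and one sp³ carbon; a six-membered carbon ring with three alternating C=C double bonds, fused to a five-membered ring containing one sulfur and two C=C double bonds; a four-membered carbon ring with two alternating C=C double bonds.
The fused 6/5-membered bicyclic (with one N–H) is a single π system with 9 sp² atoms and 10 π electrons from ring double bonds plus a heteroatom lone pair. 10 = 4(2)+2, so the system is aromatic and both rings count as aromatic (indole).
The 7-membered ring has one sp³ carbon, so it is not fully conjugated — not aromatic (cycloheptatriene).
The fused 6/5-membered bicyclic (with one sulfur) is a single π system with 9 sp² atoms and 10 π electrons from ring double bonds plus a heteroatom lone pair. 10 = 4(2)+2, so the system is aromatic and both rings count as aromatic (benzothiophene).
The 4-membered ring has only sp² ring atoms; a planar conformation would have a fully conjugated π system of 4 electrons. But 4 = 4(1), which is 4n not 4n+2, so it is not aromatic (cyclobutadiene) — cyclobutadiene is antiaromatic and distorts to a rectangle.
4 of the 6 rings are aromatic. Total: 4.

4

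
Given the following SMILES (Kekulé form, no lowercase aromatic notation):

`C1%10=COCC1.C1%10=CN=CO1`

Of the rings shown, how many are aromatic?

The SMILES encodes a five-membered ring of four carbons and one oxygen, with one C=C double bond and two sp³ carbons; a five-membered ring with an oxygen at position 1 and a nitrogen at position 3 (in a C=N bond), with two double bonds.
The 5-membered ring with one oxygen has two sp³ carbons, so it is not fully conjugated — not aromatic (2,3-dihydrofuran).
The 5-membered ring with one oxygen and one =N– is planar and fully conjugated; 2 ring double bonds (4 π electrons) plus a heteroatom lone pair (2) give 6 π electrons. That satisfies 4n+2 with n=1, so it is aromatic (oxazole).
1 of the 2 rings is aromatic. Total: 1.

1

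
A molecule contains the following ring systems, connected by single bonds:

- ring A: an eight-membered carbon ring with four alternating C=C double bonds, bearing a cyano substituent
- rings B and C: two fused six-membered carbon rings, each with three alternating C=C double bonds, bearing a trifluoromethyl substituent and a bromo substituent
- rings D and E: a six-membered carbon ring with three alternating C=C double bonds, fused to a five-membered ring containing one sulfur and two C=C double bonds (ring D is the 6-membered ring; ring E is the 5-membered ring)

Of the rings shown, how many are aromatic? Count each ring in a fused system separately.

4

Ring A has only sp² ring atoms; a planar conformation would have a fully conjugated π system of 8 electrons. But 8 = 4(2), which is 4n not 4n+2, so ring A is not aromatic (cyclooctatetraene) — cyclooctatetraene distorts into a non-planar tub to avoid antiaromaticity.
Rings B and C form a fused bicyclic system with 10 sp² atoms and 10 π electrons from ring double bonds. 10 = 4(2)+2, so the system is aromatic and both rings count as aromatic (naphthalene).
Rings D and E form a fused bicyclic system (with one sulfur) with 9 sp² atoms and 10 π electrons from ring double bonds plus a heteroatom lone pair. 10 = 4(2)+2, so the system is aromatic and both rings count as aromatic (benzothiophene).
Aromatic: B, C, D, E. Total: 4.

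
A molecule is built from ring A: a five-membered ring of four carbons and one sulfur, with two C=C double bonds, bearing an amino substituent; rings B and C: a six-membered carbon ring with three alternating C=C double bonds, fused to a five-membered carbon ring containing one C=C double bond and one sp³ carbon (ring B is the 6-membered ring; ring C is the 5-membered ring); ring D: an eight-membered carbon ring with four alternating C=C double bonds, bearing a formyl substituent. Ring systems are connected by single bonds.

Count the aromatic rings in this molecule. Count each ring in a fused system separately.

Ring A has a continuous p-orbital overlap around the ring; 2 ring double bonds (4 π electrons) plus a heteroatom lone pair (2) give 6 π electrons. 6 = 4(1)+2, so ring A is aromatic (thiophene).
Ring B is fully conjugated (every ring atom contributes a p orbital); 3 ring double bonds give 6 π electrons. That satisfies 4n+2 with n=1, so ring B is aromatic (benzene ring).
Ring C has one sp³ carbon, so it is not fully conjugated — not aromatic (cyclopentene ring).
Ring D has only sp² ring atoms; a planar conformation would have a fully conjugated π system of 8 electrons. But 8 = 4(2), which is 4n not 4n+2, so ring D is not aromatic (cyclooctatetraene) — cyclooctatetraene distorts into a non-planar tub to avoid antiaromaticity.
Aromatic: A, B. Total: 2.

2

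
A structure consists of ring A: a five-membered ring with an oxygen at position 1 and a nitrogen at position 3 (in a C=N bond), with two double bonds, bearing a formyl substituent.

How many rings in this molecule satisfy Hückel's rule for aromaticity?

1

Ring A has a continuous p-orbital overlap around the ring; 2 ring double bonds (4 π electrons) plus a heteroatom lone pair (2) give 6 π electrons. That satisfies 4n+2 with n=1, so ring A is aromatic (oxazole).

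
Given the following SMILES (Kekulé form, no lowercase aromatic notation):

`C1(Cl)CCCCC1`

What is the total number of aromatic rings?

The SMILES encodes a six-membered saturated carbon ring.
The 6-membered ring has only sp³ atoms, so it is not fully conjugated — not aromatic (cyclohexane).

0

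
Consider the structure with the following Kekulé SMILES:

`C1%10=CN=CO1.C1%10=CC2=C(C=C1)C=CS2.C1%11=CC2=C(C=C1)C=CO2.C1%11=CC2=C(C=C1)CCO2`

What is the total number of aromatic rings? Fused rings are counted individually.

The SMILES encodes a five-membered ring with an oxygen at position 1 and a nitrogen at position 3 (in a C=N bond), with two double bonds; a six-membered carbon ring with three alternating C=C double bonds, fused to a five-membered ring containing one sulfur and two C=C double bonds; a six-membered carbon ring with three alternating C=C double bonds, fused to a five-membered ring containing one oxygen and two C=C double bonds; a six-membered carbon ring with three alternating C=C double bonds, fused to a five-membered ring containing one oxygen and two sp³ carbons.
The 5-membered ring with one oxygen and one =N– has a continuous p-orbital overlap around the ring; 2 ring double bonds (4 π electrons) plus a heteroatom lone pair (2) give 6 π electrons. 6 = 4(1)+2, so it is aromatic (oxazole).
The fused 6/5-membered bicyclic (with one sulfur) is a single π system with 9 sp² atoms and 10 π electrons from ring double bonds plus a heteroatom lone pair. 10 = 4(2)+2, so the system is aromatic and both rings count as aromatic (benzothiophene).
The fused 6/5-membered bicyclic (with one oxygen) is a single π system with 9 sp² atoms and 10 π electrons from ring double bonds plus a heteroatom lone pair. 10 = 4(2)+2, so the system is aromatic and both rings count as aromatic (benzofuran).
The 6-membered ring is fully conjugated (every ring atom contributes a p orbital); 3 ring double bonds give 6 π electrons. 6 = 4(1)+2, so it is aromatic (benzene ring).
The 5-membered ring with one oxygen has two sp³ carbons, so it is not fully conjugated — not aromatic (oxolane ring).
6 of the 7 rings are aromatic. Total: 6.

6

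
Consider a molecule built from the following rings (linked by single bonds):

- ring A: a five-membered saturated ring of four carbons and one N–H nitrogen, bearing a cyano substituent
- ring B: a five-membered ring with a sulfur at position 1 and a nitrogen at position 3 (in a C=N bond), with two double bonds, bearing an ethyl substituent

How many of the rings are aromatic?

1

Ring A has only sp³ atoms, so it is not fully conjugated — not aromatic (pyrrolidine).
Ring B is fully conjugated (every ring atom contributes a p orbital); 2 ring double bonds (4 π electrons) plus a heteroatom lone pair (2) give 6 π electrons. That satisfies 4n+2 with n=1, so ring B is aromatic (thiazole).
Aromatic: B. Total: 1.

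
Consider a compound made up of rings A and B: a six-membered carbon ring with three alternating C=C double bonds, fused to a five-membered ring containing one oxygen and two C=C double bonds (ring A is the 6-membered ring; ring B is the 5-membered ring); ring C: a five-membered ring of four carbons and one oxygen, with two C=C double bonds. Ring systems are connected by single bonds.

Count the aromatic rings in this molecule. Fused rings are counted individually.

Rings A and B form a fused bicyclic system (with one oxygen) with 9 sp² atoms and 10 π electrons from ring double bonds plus a heteroatom lone pair. 10 = 4(2)+2, so the system is aromatic and both rings count as aromatic (benzofuran).
Ring C has a continuous p-orbital overlap around the ring; 2 ring double bonds (4 π electrons) plus a heteroatom lone pair (2) give 6 π electrons. That satisfies 4n+2 with n=1, so ring C is aromatic (furan).
Aromatic: A, B, C. Total: 3.

3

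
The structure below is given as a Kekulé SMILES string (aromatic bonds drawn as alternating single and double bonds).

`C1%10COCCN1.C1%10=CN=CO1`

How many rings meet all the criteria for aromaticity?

The SMILES encodes a six-membered saturated ring with an oxygen and an N–H nitrogen at positions 1 and 4; a five-membered ring with an oxygen at position 1 and a nitrogen at position 3 (in a C=N bond), with two double bonds.
The 6-membered ring with one oxygen and one N–H (1,4) has only sp³ atoms, so it is not fully conjugated — not aromatic (morpholine).
The 5-membered ring with one oxygen and one =N– is planar and fully conjugated; 2 ring double bonds (4 π electrons) plus a heteroatom lone pair (2) give 6 π electrons. 6 = 4(1)+2, so it is aromatic (oxazole).
1 of the 2 rings is aromatic. Total: 1.

1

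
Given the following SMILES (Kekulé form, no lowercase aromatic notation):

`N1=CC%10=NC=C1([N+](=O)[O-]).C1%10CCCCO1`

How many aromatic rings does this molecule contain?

The SMILES encodes a six-membered ring with nitrogens at positions 1 and 4 and three alternating double bonds; a six-membered saturated ring of five carbons and one oxygen.
The 6-membered ring with two nitrogens (1,4) is fully conjugated (every ring atom contributes a p orbital); 3 ring double bonds give 6 π electrons. 6 = 4(1)+2, so it is aromatic (pyrazine).
The 6-membered ring with one oxygen has only sp³ atoms, so it is not fully conjugated — not aromatic (tetrahydropyran).
1 of the 2 rings is aromatic. Total: 1.

1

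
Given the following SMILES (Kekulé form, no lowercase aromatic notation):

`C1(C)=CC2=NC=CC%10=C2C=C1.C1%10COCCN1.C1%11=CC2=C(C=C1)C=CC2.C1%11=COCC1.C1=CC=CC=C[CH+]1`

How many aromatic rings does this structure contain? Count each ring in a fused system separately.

4

The SMILES encodes two fused six-membered rings, each with three alternating double bonds; one ring is all carbon and the other has one ring nitrogen; a six-membered saturated ring with an oxygen and an N–H nitrogen at positions 1 and 4; a six-membered carbon ring with three alternating C=C double bonds, fused to a five-membered carbon ring containing one C=C double bond and one sp³ carbon; a five-membered ring of four carbons and one oxygen, with one C=C double bond and two sp³ carbons; a seven-membered all-carbon ring bearing a positive charge on one carbon, with three C=C double bonds.
The fused 6/6-membered bicyclic (with one nitrogen) is a single π system with 10 sp² atoms and 10 π electrons from ring double bonds. 10 = 4(2)+2, so the system is aromatic and both rings count as aromatic (quinoline).
The 6-membered ring with one oxygen and one N–H (1,4) has only sp³ atoms, so it is not fully conjugated — not aromatic (morpholine).
The 6-membered ring is planar and fully conjugated; 3 ring double bonds give 6 π electrons. 6 = 4(1)+2, so it is aromatic (benzene ring).
The 5-membered ring has one sp³ carbon, so it is not fully conjugated — not aromatic (cyclopentene ring).
The 5-membered ring with one oxygen has two sp³ carbons, so it is not fully conjugated — not aromatic (2,3-dihydrofuran).
The 7-membered ring has a continuous p-orbital overlap around the ring; 3 ring double bonds (6 π electrons) plus the carbocation's empty p orbital (0, but keeps the ring conjugated) give 6 π electrons. That satisfies 4n+2 with n=1, so it is aromatic (tropylium cation).
4 of the 7 rings are aromatic. Total: 4.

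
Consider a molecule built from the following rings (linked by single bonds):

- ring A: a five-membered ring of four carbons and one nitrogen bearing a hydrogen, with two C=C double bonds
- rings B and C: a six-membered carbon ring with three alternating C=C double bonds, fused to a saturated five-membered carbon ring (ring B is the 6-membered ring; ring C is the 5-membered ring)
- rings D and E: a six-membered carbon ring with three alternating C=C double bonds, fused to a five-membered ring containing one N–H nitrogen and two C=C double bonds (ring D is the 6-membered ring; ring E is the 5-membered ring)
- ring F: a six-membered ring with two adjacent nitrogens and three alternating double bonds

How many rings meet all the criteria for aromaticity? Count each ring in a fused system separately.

5

Ring A is planar and fully conjugated; 2 ring double bonds (4 π electrons) plus a heteroatom lone pair (2) give 6 π electrons. 6 = 4(1)+2, so ring A is aromatic (pyrrole).
Ring B is planar and fully conjugated; 3 ring double bonds give 6 π electrons. That satisfies 4n+2 with n=1, so ring B is aromatic (benzene ring).
Ring C has three sp³ carbons, so it is not fully conjugated — not aromatic (cyclopentane ring).
Rings D and E form a fused bicyclic system (with one N–H) with 9 sp² atoms and 10 π electrons from ring double bonds plus a heteroatom lone pair. 10 = 4(2)+2, so the system is aromatic and both rings count as aromatic (indole).
Ring F has a continuous p-orbital overlap around the ring; 3 ring double bonds give 6 π electrons. 6 = 4(1)+2, so ring F is aromatic (pyridazine).
Aromatic: A, B, D, E, F. Total: 5.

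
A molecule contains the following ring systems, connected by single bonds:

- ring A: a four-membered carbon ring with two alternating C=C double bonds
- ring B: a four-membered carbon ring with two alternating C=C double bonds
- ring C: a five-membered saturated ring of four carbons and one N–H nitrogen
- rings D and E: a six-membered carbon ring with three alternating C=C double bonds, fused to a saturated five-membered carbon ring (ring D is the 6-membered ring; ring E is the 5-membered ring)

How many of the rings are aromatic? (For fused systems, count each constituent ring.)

1

Ring A has only sp² ring atoms; a planar conformation would have a fully conjugated π system of 4 electrons. But 4 = 4(1), which is 4n not 4n+2, so ring A is not aromatic (cyclobutadiene) — cyclobutadiene is antiaromatic and distorts to a rectangle.
Ring B has only sp² ring atoms; a planar conformation would have a fully conjugated π system of 4 electrons. But 4 = 4(1), which is 4n not 4n+2, so ring B is not aromatic (cyclobutadiene) — cyclobutadiene is antiaromatic and distorts to a rectangle.
Ring C has only sp³ atoms, so it is not fully conjugated — not aromatic (pyrrolidine).
Ring D is fully conjugated (every ring atom contributes a p orbital); 3 ring double bonds give 6 π electrons. That satisfies 4n+2 with n=1, so ring D is aromatic (benzene ring).
Ring E has three sp³ carbons, so it is not fully conjugated — not aromatic (cyclopentane ring).
Aromatic: D. Total: 1.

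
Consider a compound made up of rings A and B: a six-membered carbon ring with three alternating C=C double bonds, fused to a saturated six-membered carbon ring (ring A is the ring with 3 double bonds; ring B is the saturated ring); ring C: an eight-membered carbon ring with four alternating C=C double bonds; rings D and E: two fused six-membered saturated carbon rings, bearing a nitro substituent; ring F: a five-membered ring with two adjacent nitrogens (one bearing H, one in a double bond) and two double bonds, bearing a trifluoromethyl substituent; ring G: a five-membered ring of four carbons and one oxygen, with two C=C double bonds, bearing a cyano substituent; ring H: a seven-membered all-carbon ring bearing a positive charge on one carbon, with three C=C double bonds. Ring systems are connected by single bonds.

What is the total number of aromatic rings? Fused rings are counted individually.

Ring A is planar and fully conjugated; 3 ring double bonds give 6 π electrons. That satisfies 4n+2 with n=1, so ring A is aromatic (benzene ring).
Ring B has four sp³ carbons, so it is not fully conjugated — not aromatic (cyclohexane ring).
Ring C has only sp² ring atoms; a planar conformation would have a fully conjugated π system of 8 electrons. But 8 = 4(2), which is 4n not 4n+2, so ring C is not aromatic (cyclooctatetraene) — cyclooctatetraene distorts into a non-planar tub to avoid antiaromaticity.
Ring D has only sp³ atoms, so it is not fully conjugated — not aromatic (cyclohexane ring).
Ring E has only sp³ atoms, so it is not fully conjugated — not aromatic (cyclohexane ring).
Ring F is planar and fully conjugated; 2 ring double bonds (4 π electrons) plus a heteroatom lone pair (2) give 6 π electrons. 6 = 4(1)+2, so ring F is aromatic (pyrazole).
Ring G is planar and fully conjugated; 2 ring double bonds (4 π electrons) plus a heteroatom lone pair (2) give 6 π electrons. 6 = 4(1)+2, so ring G is aromatic (furan).
Ring H is planar and fully conjugated; 3 ring double bonds (6 π electrons) plus the carbocation's empty p orbital (0, but keeps the ring conjugated) give 6 π electrons. Since 6 = 4n+2 (n=1), ring H is aromatic (tropylium cation).
Aromatic: A, F, G, H. Total: 4.

4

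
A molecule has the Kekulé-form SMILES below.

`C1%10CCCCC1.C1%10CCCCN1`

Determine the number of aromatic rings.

0

The SMILES encodes a six-membered saturated carbon ring; a six-membered saturated ring of five carbons and one N–H nitrogen.
The 6-membered ring has only sp³ atoms, so it is not fully conjugated — not aromatic (cyclohexane).
The 6-membered ring with one N–H has only sp³ atoms, so it is not fully conjugated — not aromatic (piperidine).
None of the rings are aromatic. Total: 0.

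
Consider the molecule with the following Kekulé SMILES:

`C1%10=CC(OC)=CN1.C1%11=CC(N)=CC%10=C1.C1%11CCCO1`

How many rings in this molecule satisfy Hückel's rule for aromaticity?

The SMILES encodes a five-membered ring of four carbons and one nitrogen bearing a hydrogen, with two C=C double bonds; a six-membered carbon ring with three alternating C=C double bonds; a five-membered saturated ring of four carbons and one oxygen.
The 5-membered ring with one N–H is planar and fully conjugated; 2 ring double bonds (4 π electrons) plus a heteroatom lone pair (2) give 6 π electrons. Since 6 = 4n+2 (n=1), it is aromatic (pyrrole).
The 6-membered ring is planar and fully conjugated; 3 ring double bonds give 6 π electrons. That satisfies 4n+2 with n=1, so it is aromatic (benzene).
The 5-membered ring with one oxygen has only sp³ atoms, so it is not fully conjugated — not aromatic (tetrahydrofuran).
2 of the 3 rings are aromatic. Total: 2.

2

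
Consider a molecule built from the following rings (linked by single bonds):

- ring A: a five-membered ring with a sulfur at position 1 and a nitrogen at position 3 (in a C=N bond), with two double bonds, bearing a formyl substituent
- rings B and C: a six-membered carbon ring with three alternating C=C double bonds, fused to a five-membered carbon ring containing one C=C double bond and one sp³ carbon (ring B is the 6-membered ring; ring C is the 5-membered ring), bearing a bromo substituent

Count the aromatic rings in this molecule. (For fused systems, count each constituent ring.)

Ring A has a continuous p-orbital overlap around the ring; 2 ring double bonds (4 π electrons) plus a heteroatom lone pair (2) give 6 π electrons. Since 6 = 4n+2 (n=1), ring A is aromatic (thiazole).
Ring B has a continuous p-orbital overlap around the ring; 3 ring double bonds give 6 π electrons. That satisfies 4n+2 with n=1, so ring B is aromatic (benzene ring).
Ring C has one sp³ carbon, so it is not fully conjugated — not aromatic (cyclopentene ring).
Aromatic: A, B. Total: 2.

2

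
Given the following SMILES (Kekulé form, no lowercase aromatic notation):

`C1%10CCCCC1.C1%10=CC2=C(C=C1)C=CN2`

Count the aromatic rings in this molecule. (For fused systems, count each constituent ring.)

2

The SMILES encodes a six-membered saturated carbon ring; a six-membered carbon ring with three alternating C=C double bonds, fused to a five-membered ring containing one N–H nitrogen and two C=C double bonds.
The 6-membered ring has only sp³ atoms, so it is not fully conjugated — not aromatic (cyclohexane).
The fused 6/5-membered bicyclic (with one N–H) is a single π system with 9 sp² atoms and 10 π electrons from ring double bonds plus a heteroatom lone pair. 10 = 4(2)+2, so the system is aromatic and both rings count as aromatic (indole).
2 of the 3 rings are aromatic. Total: 2.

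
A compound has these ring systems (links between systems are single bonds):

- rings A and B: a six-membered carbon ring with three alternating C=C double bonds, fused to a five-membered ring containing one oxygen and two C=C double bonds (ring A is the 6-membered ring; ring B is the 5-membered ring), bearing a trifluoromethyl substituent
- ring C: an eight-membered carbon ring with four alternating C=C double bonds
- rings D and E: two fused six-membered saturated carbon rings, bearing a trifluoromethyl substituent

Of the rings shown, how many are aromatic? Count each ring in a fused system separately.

2

Rings A and B form a fused bicyclic system (with one oxygen) with 9 sp² atoms and 10 π electrons from ring double bonds plus a heteroatom lone pair. 10 = 4(2)+2, so the system is aromatic and both rings count as aromatic (benzofuran).
Ring C has only sp² ring atoms; a planar conformation would have a fully conjugated π system of 8 electrons. But 8 = 4(2), which is 4n not 4n+2, so ring C is not aromatic (cyclooctatetraene) — cyclooctatetraene distorts into a non-planar tub to avoid antiaromaticity.
Ring D has only sp³ atoms, so it is not fully conjugated — not aromatic (cyclohexane ring).
Ring E has only sp³ atoms, so it is not fully conjugated — not aromatic (cyclohexane ring).
Aromatic: A, B. Total: 2.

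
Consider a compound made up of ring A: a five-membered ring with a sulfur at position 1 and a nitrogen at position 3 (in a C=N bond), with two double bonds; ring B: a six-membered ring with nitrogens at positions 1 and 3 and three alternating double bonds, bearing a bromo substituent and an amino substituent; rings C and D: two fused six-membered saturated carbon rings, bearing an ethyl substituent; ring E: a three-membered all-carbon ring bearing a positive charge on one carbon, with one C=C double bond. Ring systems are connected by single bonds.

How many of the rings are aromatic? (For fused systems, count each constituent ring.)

3

Ring A is planar and fully conjugated; 2 ring double bonds (4 π electrons) plus a heteroatom lone pair (2) give 6 π electrons. Since 6 = 4n+2 (n=1), ring A is aromatic (thiazole).
Ring B has a continuous p-orbital overlap around the ring; 3 ring double bonds give 6 π electrons. Since 6 = 4n+2 (n=1), ring B is aromatic (pyrimidine).
Ring C has only sp³ atoms, so it is not fully conjugated — not aromatic (cyclohexane ring).
Ring D has only sp³ atoms, so it is not fully conjugated — not aromatic (cyclohexane ring).
Ring E is planar and fully conjugated; 1 ring double bond (2 π electrons) plus the carbocation's empty p orbital (0, but keeps the ring conjugated) give 2 π electrons. 2 = 4(0)+2, so ring E is aromatic (cyclopropenyl cation).
Aromatic: A, B, E. Total: 3.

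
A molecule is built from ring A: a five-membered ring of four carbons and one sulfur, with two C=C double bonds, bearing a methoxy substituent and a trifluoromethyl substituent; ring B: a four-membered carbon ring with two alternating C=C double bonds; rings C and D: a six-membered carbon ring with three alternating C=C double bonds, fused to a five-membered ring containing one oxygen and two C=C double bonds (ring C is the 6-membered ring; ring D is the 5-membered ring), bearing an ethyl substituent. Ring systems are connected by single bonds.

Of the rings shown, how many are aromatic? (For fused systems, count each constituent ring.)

Ring A is fully conjugated (every ring atom contributes a p orbital); 2 ring double bonds (4 π electrons) plus a heteroatom lone pair (2) give 6 π electrons. That satisfies 4n+2 with n=1, so ring A is aromatic (thiophene).
Ring B has only sp² ring atoms; a planar conformation would have a fully conjugated π system of 4 electrons. But 4 = 4(1), which is 4n not 4n+2, so ring B is not aromatic (cyclobutadiene) — cyclobutadiene is antiaromatic and distorts to a rectangle.
Rings C and D form a fused bicyclic system (with one oxygen) with 9 sp² atoms and 10 π electrons from ring double bonds plus a heteroatom lone pair. 10 = 4(2)+2, so the system is aromatic and both rings count as aromatic (benzofuran).
Aromatic: A, C, D. Total: 3.

3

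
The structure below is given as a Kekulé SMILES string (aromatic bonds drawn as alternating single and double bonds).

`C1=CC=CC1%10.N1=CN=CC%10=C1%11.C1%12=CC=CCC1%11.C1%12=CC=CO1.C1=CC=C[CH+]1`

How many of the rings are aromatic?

2

The SMILES encodes a five-membered carbon ring with two conjugated C=C double bonds and one sp³ carbon; a six-membered ring with nitrogens at positions 1 and 3 and three alternating double bonds; a six-membered carbon ring with two conjugated C=C double bonds and two sp³ carbons; a five-membered ring of four carbons and one oxygen, with two C=C double bonds; a five-membered all-carbon ring bearing a positive charge on one carbon, with two C=C double bonds.
The 5-membered ring has one sp³ carbon, so it is not fully conjugated — not aromatic (cyclopentadiene).
The 6-membered ring with two nitrogens (1,3) is fully conjugated (every ring atom contributes a p orbital); 3 ring double bonds give 6 π electrons. That satisfies 4n+2 with n=1, so it is aromatic (pyrimidine).
The 6-membered ring has two sp³ carbons, so it is not fully conjugated — not aromatic (1,3-cyclohexadiene).
The 5-membered ring with one oxygen is fully conjugated (every ring atom contributes a p orbital); 2 ring double bonds (4 π electrons) plus a heteroatom lone pair (2) give 6 π electrons. Since 6 = 4n+2 (n=1), it is aromatic (furan).
The second 5-membered ring has only sp² ring atoms; a planar conformation would have a fully conjugated π system of 4 electrons. But 4 = 4(1), which is 4n not 4n+2, so it is not aromatic (cyclopentadienyl cation).
2 of the 5 rings are aromatic. Total: 2.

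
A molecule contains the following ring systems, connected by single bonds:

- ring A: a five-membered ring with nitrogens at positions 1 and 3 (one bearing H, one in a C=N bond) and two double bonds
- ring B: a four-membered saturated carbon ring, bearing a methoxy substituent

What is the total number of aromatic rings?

1

Ring A is planar and fully conjugated; 2 ring double bonds (4 π electrons) plus a heteroatom lone pair (2) give 6 π electrons. Since 6 = 4n+2 (n=1), ring A is aromatic (imidazole).
Ring B has only sp³ atoms, so it is not fully conjugated — not aromatic (cyclobutane).
Aromatic: A. Total: 1.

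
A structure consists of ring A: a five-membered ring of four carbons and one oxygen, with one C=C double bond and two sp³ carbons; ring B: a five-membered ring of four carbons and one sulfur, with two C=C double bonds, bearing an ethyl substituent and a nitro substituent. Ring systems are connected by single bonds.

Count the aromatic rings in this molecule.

1

Ring A has two sp³ carbons, so it is not fully conjugated — not aromatic (2,3-dihydrofuran).
Ring B is planar and fully conjugated; 2 ring double bonds (4 π electrons) plus a heteroatom lone pair (2) give 6 π electrons. That satisfies 4n+2 with n=1, so ring B is aromatic (thiophene).
Aromatic: B. Total: 1.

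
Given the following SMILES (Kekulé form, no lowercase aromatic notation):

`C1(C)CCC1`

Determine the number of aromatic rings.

The SMILES encodes a four-membered saturated carbon ring.
The 4-membered ring has only sp³ atoms, so it is not fully conjugated — not aromatic (cyclobutane).

0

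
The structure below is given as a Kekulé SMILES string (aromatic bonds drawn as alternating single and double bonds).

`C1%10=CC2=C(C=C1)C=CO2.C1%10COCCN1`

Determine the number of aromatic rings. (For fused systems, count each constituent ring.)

The SMILES encodes a six-membered carbon ring with three alternating C=C double bonds, fused to a five-membered ring containing one oxygen and two C=C double bonds; a six-membered saturated ring with an oxygen and an N–H nitrogen at positions 1 and 4.
The fused 6/5-membered bicyclic (with one oxygen) is a single π system with 9 sp² atoms and 10 π electrons from ring double bonds plus a heteroatom lone pair. 10 = 4(2)+2, so the system is aromatic and both rings count as aromatic (benzofuran).
The 6-membered ring with one oxygen and one N–H (1,4) has only sp³ atoms, so it is not fully conjugated — not aromatic (morpholine).
2 of the 3 rings are aromatic. Total: 2.

2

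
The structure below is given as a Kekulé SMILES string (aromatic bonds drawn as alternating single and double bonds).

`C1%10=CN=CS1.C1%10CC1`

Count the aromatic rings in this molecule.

The SMILES encodes a five-membered ring with a sulfur at position 1 and a nitrogen at position 3 (in a C=N bond), with two double bonds; a three-membered saturated carbon ring.
The 5-membered ring with one sulfur and one =N– has a continuous p-orbital overlap around the ring; 2 ring double bonds (4 π electrons) plus a heteroatom lone pair (2) give 6 π electrons. That satisfies 4n+2 with n=1, so it is aromatic (thiazole).
The 3-membered ring has only sp³ atoms, so it is not fully conjugated — not aromatic (cyclopropane).
1 of the 2 rings is aromatic. Total: 1.

1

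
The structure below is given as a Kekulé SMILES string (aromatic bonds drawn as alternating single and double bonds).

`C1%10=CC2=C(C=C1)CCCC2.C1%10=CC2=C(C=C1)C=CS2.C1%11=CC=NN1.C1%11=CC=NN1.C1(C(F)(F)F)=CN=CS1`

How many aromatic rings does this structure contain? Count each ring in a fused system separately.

The SMILES encodes a six-membered carbon ring with three alternating C=C double bonds, fused to a saturated six-membered carbon ring; a six-membered carbon ring with three alternating C=C double bonds, fused to a five-membered ring containing one sulfur and two C=C double bonds; a five-membered ring with two adjacent nitrogens (one bearing H, one in a double bond) and two double bonds; a five-membered ring with two adjacent nitrogens (one bearing H, one in a double bond) and two double bonds; a five-membered ring with a sulfur at position 1 and a nitrogen at position 3 (in a C=N bond), with two double bonds.
The 6-membered ring has a continuous p-orbital overlap around the ring; 3 ring double bonds give 6 π electrons. That satisfies 4n+2 with n=1, so it is aromatic (benzene ring).
The second 6-membered ring has four sp³ carbons, so it is not fully conjugated — not aromatic (cyclohexane ring).
The fused 6/5-membered bicyclic (with one sulfur) is a single π system with 9 sp² atoms and 10 π electrons from ring double bonds plus a heteroatom lone pair. 10 = 4(2)+2, so the system is aromatic and both rings count as aromatic (benzothiophene).
The 5-membered ring with two adjacent nitrogens (one N–H, one =N–) is planar and fully conjugated; 2 ring double bonds (4 π electrons) plus a heteroatom lone pair (2) give 6 π electrons. That satisfies 4n+2 with n=1, so it is aromatic (pyrazole).
The second 5-membered ring with two adjacent nitrogens (one N–H, one =N–) is fully conjugated (every ring atom contributes a p orbital); 2 ring double bonds (4 π electrons) plus a heteroatom lone pair (2) give 6 π electrons. 6 = 4(1)+2, so it is aromatic (pyrazole).
The 5-membered ring with one sulfur and one =N– is fully conjugated (every ring atom contributes a p orbital); 2 ring double bonds (4 π electrons) plus a heteroatom lone pair (2) give 6 π electrons. That satisfies 4n+2 with n=1, so it is aromatic (thiazole).
6 of the 7 rings are aromatic. Total: 6.

6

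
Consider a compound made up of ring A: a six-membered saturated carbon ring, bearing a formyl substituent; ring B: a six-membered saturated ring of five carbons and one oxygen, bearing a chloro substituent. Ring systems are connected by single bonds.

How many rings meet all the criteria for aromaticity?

Ring A has only sp³ atoms, so it is not fully conjugated — not aromatic (cyclohexane).
Ring B has only sp³ atoms, so it is not fully conjugated — not aromatic (tetrahydropyran).
No ring is aromatic. Total: 0.

0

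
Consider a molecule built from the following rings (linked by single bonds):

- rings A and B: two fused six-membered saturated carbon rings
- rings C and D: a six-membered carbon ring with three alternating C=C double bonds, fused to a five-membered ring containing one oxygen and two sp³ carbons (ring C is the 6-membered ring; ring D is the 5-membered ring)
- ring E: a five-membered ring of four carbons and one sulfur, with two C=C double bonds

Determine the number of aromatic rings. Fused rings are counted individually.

Ring A has only sp³ atoms, so it is not fully conjugated — not aromatic (cyclohexane ring).
Ring B has only sp³ atoms, so it is not fully conjugated — not aromatic (cyclohexane ring).
Ring C has a continuous p-orbital overlap around the ring; 3 ring double bonds give 6 π electrons. That satisfies 4n+2 with n=1, so ring C is aromatic (benzene ring).
Ring D has two sp³ carbons, so it is not fully conjugated — not aromatic (oxolane ring).
Ring E is fully conjugated (every ring atom contributes a p orbital); 2 ring double bonds (4 π electrons) plus a heteroatom lone pair (2) give 6 π electrons. That satisfies 4n+2 with n=1, so ring E is aromatic (thiophene).
Aromatic: C, E. Total: 2.

2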